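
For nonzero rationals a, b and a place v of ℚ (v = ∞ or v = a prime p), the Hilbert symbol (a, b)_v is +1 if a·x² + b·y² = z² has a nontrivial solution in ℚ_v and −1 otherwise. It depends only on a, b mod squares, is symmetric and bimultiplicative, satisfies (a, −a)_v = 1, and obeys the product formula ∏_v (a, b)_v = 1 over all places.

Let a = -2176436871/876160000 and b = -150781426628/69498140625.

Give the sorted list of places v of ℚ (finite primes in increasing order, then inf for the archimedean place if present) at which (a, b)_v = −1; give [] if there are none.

[17, inf]

(a, b) ≡ (-31, -17) mod (ℚ^×)²; places V = {2, 3, 5, 7, 17, 19, 31, 37, ∞}.
(a,b)_7: α=4, u≡4; β=4, v≡2 (mod 7); (4|7)=+1, (2|7)=+1; sign (−1)^0·+1^4·+1^4 = +1.
(a,b)_3: α=4, u≡2; β=-2, v≡1 (mod 3); (2|3)=-1, (1|3)=+1; sign (−1)^0·-1^-2·+1^4 = +1.
(a,b)_2: α=-10, β=2; u≡1, v≡7 (mod 8); ε(u)ε(v)=0·1, αω(v)=-10·0, βω(u)=2·0; sum ≡ 0  ⇒  +1.
(a,b)_37: α=-2, u≡13; β=-2, v≡8 (mod 37); (13|37)=-1, (8|37)=-1; sign (−1)^0·-1^-2·-1^-2 = +1.
(a,b)_31: α=1, u≡29; β=4, v≡9 (mod 31); (29|31)=-1, (9|31)=+1; sign (−1)^0·-1^4·+1^1 = +1.
(a,b)_5: α=-4, u≡4; β=-6, v≡2 (mod 5); (4|5)=+1, (2|5)=-1; sign (−1)^0·+1^-6·-1^-4 = +1.
(a,b)_17: α=0, u≡7; β=1, v≡15 (mod 17); (7|17)=-1, (15|17)=+1; sign (−1)^0·-1^1·+1^0 = -1.
(a,b)_∞: sgn(-31)=−, sgn(-17)=−, so -1.
(a,b)_19: α=2, u≡9; β=-2, v≡2 (mod 19); (9|19)=+1, (2|19)=-1; sign (−1)^0·+1^-2·-1^2 = +1.
Ram(-31, -17) = {17, ∞}; no ℚ_17-point on the conic.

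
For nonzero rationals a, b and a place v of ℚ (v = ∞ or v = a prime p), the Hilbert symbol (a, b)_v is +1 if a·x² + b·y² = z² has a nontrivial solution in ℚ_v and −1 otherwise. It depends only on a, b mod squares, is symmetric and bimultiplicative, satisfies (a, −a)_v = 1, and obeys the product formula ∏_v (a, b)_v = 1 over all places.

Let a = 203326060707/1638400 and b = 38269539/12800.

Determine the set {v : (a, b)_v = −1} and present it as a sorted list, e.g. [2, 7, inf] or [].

[3, 7]

Mod squares: a ≡ 3, b ≡ 3542. Check v ∈ {∞, 2, 3, 5, 7, 11, 23}.
v=3: a=3^3·(≡1), b=3^2·(≡2) mod 3; (1|3)=+1, (2|3)=-1; (−1)^{3·2·1}·(+1)^2·(-1)^3 = -1.
v=23: a=23^2·(≡13), b=23^1·(≡8) mod 23; (13|23)=+1, (8|23)=+1; (−1)^{2·1·11}·(+1)^1·(+1)^2 = +1.
v=2: v_2(a)=-16, v_2(b)=-9; units ≡ 3, 3 (mod 8); ε·ε+αω+βω = 1·1+-16·1+-9·1 ≡ 0  ⇒  (a,b)_2 = +1.
v=7: a=7^6·(≡6), b=7^5·(≡4) mod 7; (6|7)=-1, (4|7)=+1; (−1)^{6·5·3}·(-1)^5·(+1)^6 = -1.
v=11: a=11^2·(≡4), b=11^1·(≡5) mod 11; (4|11)=+1, (5|11)=+1; (−1)^{2·1·5}·(+1)^1·(+1)^2 = +1.
v=∞: 3 > 0 and 3542 > 0  ⇒  (a,b)_∞ = +1.
v=5: a=5^-2·(≡2), b=5^-2·(≡2) mod 5; (2|5)=-1, (2|5)=-1; (−1)^{-2·-2·2}·(-1)^-2·(-1)^-2 = +1.
(3, 3542 / ℚ) ramifies at {3, 7}: a division algebra.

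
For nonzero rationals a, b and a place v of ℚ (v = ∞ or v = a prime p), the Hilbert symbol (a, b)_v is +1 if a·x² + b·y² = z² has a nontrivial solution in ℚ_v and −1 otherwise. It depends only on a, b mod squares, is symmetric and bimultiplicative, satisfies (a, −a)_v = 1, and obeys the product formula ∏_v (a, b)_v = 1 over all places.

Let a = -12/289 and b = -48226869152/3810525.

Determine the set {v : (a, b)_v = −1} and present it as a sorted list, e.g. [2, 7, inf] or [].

Mod squares: a ≡ -3, b ≡ -180642. Check v ∈ {∞, 2, 3, 5, 7, 11, 17, 23, 29, 37, 47}.
v=5: a=5^0·(≡2), b=5^-2·(≡3) mod 5; (2|5)=-1, (3|5)=-1; (−1)^{0·-2·2}·(-1)^-2·(-1)^0 = +1.
v=29: a=29^0·(≡12), b=29^2·(≡23) mod 29; (12|29)=-1, (23|29)=+1; (−1)^{0·2·14}·(-1)^2·(+1)^0 = +1.
v=47: a=47^0·(≡5), b=47^-2·(≡10) mod 47; (5|47)=-1, (10|47)=-1; (−1)^{0·-2·23}·(-1)^-2·(-1)^0 = +1.
v=11: a=11^0·(≡7), b=11^1·(≡4) mod 11; (7|11)=-1, (4|11)=+1; (−1)^{0·1·5}·(-1)^1·(+1)^0 = -1.
v=17: a=17^-2·(≡5), b=17^1·(≡8) mod 17; (5|17)=-1, (8|17)=+1; (−1)^{-2·1·8}·(-1)^1·(+1)^-2 = -1.
v=∞: -3 < 0 and -180642 < 0  ⇒  (a,b)_∞ = -1.
v=3: a=3^1·(≡2), b=3^-1·(≡2) mod 3; (2|3)=-1, (2|3)=-1; (−1)^{1·-1·1}·(-1)^-1·(-1)^1 = -1.
v=37: a=37^0·(≡7), b=37^2·(≡19) mod 37; (7|37)=+1, (19|37)=-1; (−1)^{0·2·18}·(+1)^2·(-1)^0 = +1.
v=23: a=23^0·(≡15), b=23^-1·(≡8) mod 23; (15|23)=-1, (8|23)=+1; (−1)^{0·-1·11}·(-1)^-1·(+1)^0 = -1.
v=2: v_2(a)=2, v_2(b)=5; units ≡ 5, 7 (mod 8); ε·ε+αω+βω = 0·1+2·0+5·1 ≡ 1  ⇒  (a,b)_2 = -1.
v=7: a=7^0·(≡1), b=7^1·(≡5) mod 7; (1|7)=+1, (5|7)=-1; (−1)^{0·1·3}·(+1)^1·(-1)^0 = +1.
|Ram(-3, -180642)| = 6, even; anisotropic at {2, 3, 11, 17, 23, ∞}.

[2, 3, 11, 17, 23, inf]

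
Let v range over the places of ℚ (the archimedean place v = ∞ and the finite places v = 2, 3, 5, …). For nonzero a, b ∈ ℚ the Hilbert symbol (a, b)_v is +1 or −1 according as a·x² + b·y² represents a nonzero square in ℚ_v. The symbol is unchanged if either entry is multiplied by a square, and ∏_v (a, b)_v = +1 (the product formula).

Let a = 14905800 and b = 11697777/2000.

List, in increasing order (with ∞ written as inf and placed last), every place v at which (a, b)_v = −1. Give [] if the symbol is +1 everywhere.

[2, 3, 5, 13]

(a, b) ≡ (2, 1365) mod (ℚ^×)²; places V = {2, 3, 5, 7, 13, 23, ∞}.
(a,b)_∞: sgn(2)=+, sgn(1365)=+, so +1.
(a,b)_3: α=2, u≡2; β=5, v≡2 (mod 3); (2|3)=-1, (2|3)=-1; sign (−1)^0·-1^5·-1^2 = -1.
(a,b)_7: α=2, u≡1; β=1, v≡3 (mod 7); (1|7)=+1, (3|7)=-1; sign (−1)^0·+1^1·-1^2 = +1.
(a,b)_5: α=2, u≡2; β=-3, v≡2 (mod 5); (2|5)=-1, (2|5)=-1; sign (−1)^0·-1^-3·-1^2 = -1.
(a,b)_13: α=2, u≡8; β=1, v≡9 (mod 13); (8|13)=-1, (9|13)=+1; sign (−1)^0·-1^1·+1^2 = -1.
(a,b)_23: α=0, u≡6; β=2, v≡13 (mod 23); (6|23)=+1, (13|23)=+1; sign (−1)^0·+1^2·+1^0 = +1.
(a,b)_2: α=3, β=-4; u≡1, v≡5 (mod 8); ε(u)ε(v)=0·0, αω(v)=3·1, βω(u)=-4·0; sum ≡ 1  ⇒  -1.
(2, 1365 / ℚ) ramifies at {2, 3, 5, 13}: a division algebra.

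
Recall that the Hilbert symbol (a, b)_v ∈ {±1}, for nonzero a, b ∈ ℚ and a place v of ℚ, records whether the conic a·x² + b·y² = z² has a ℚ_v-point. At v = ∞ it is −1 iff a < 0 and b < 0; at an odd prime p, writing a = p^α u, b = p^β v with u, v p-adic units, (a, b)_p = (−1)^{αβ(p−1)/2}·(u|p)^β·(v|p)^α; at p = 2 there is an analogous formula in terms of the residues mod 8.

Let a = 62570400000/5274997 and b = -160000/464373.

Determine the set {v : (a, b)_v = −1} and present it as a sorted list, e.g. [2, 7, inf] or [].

[3, 5]

Mod squares: a ≡ 6045, b ≡ -13. Check v ∈ {∞, 2, 3, 5, 7, 13, 29, 31}.
v=7: a=7^-4·(≡4), b=7^-2·(≡1) mod 7; (4|7)=+1, (1|7)=+1; (−1)^{-4·-2·3}·(+1)^-2·(+1)^-4 = +1.
v=13: a=13^-3·(≡12), b=13^-1·(≡3) mod 13; (12|13)=+1, (3|13)=+1; (−1)^{-3·-1·6}·(+1)^-1·(+1)^-3 = +1.
v=2: v_2(a)=8, v_2(b)=8; units ≡ 5, 3 (mod 8); ε·ε+αω+βω = 0·1+8·1+8·1 ≡ 0  ⇒  (a,b)_2 = +1.
v=29: a=29^2·(≡5), b=29^0·(≡9) mod 29; (5|29)=+1, (9|29)=+1; (−1)^{2·0·14}·(+1)^0·(+1)^2 = +1.
v=∞: 6045 > 0 and -13 < 0  ⇒  (a,b)_∞ = +1.
v=31: a=31^1·(≡28), b=31^0·(≡19) mod 31; (28|31)=+1, (19|31)=+1; (−1)^{1·0·15}·(+1)^0·(+1)^1 = +1.
v=5: a=5^5·(≡4), b=5^4·(≡3) mod 5; (4|5)=+1, (3|5)=-1; (−1)^{5·4·2}·(+1)^4·(-1)^5 = -1.
v=3: a=3^1·(≡2), b=3^-6·(≡2) mod 3; (2|3)=-1, (2|3)=-1; (−1)^{1·-6·1}·(-1)^-6·(-1)^1 = -1.
Ram(6045, -13) = {3, 5}; no ℚ_3-point on the conic.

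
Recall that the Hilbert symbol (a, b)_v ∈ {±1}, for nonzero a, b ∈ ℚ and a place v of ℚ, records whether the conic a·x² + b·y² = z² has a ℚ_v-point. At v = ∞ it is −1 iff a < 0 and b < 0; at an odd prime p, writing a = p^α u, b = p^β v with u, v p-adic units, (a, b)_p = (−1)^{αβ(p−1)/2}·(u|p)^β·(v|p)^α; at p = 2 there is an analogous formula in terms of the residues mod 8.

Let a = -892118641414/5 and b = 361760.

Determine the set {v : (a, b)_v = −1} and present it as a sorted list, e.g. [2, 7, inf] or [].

[5, 7, 17, 41]

(a, b) ≡ (-2084030, 22610) mod (ℚ^×)²; places V = {2, 5, 7, 11, 13, 17, 19, 23, 41, ∞}.
(a,b)_2: α=1, β=5; u≡1, v≡1 (mod 8); ε(u)ε(v)=0·0, αω(v)=1·0, βω(u)=5·0; sum ≡ 0  ⇒  +1.
(a,b)_11: α=2, u≡10; β=0, v≡3 (mod 11); (10|11)=-1, (3|11)=+1; sign (−1)^0·-1^0·+1^2 = +1.
(a,b)_7: α=2, u≡6; β=1, v≡6 (mod 7); (6|7)=-1, (6|7)=-1; sign (−1)^0·-1^1·-1^2 = -1.
(a,b)_23: α=1, u≡14; β=0, v≡16 (mod 23); (14|23)=-1, (16|23)=+1; sign (−1)^0·-1^0·+1^1 = +1.
(a,b)_13: α=1, u≡5; β=0, v≡9 (mod 13); (5|13)=-1, (9|13)=+1; sign (−1)^0·-1^0·+1^1 = +1.
(a,b)_17: α=1, u≡6; β=1, v≡13 (mod 17); (6|17)=-1, (13|17)=+1; sign (−1)^0·-1^1·+1^1 = -1.
(a,b)_5: α=-1, u≡1; β=1, v≡2 (mod 5); (1|5)=+1, (2|5)=-1; sign (−1)^0·+1^1·-1^-1 = -1.
(a,b)_41: α=1, u≡2; β=0, v≡17 (mod 41); (2|41)=+1, (17|41)=-1; sign (−1)^0·+1^0·-1^1 = -1.
(a,b)_19: α=2, u≡7; β=1, v≡2 (mod 19); (7|19)=+1, (2|19)=-1; sign (−1)^0·+1^1·-1^2 = +1.
(a,b)_∞: sgn(-2084030)=−, sgn(22610)=+, so +1.
|Ram(-2084030, 22610)| = 4, even; anisotropic at {5, 7, 17, 41}.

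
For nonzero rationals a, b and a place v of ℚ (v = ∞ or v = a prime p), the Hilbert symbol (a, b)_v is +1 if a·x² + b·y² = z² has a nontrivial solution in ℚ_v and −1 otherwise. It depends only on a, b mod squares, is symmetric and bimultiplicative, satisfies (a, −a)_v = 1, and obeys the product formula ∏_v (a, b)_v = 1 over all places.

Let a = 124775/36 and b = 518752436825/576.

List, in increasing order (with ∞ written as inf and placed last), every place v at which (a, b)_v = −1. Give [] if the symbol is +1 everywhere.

Mod squares: a ≡ 4991, b ≡ 17. Check v ∈ {∞, 2, 3, 5, 7, 17, 23, 31}.
v=∞: 4991 > 0 and 17 > 0  ⇒  (a,b)_∞ = +1.
v=23: a=23^1·(≡21), b=23^2·(≡11) mod 23; (21|23)=-1, (11|23)=-1; (−1)^{1·2·11}·(-1)^2·(-1)^1 = -1.
v=31: a=31^1·(≡30), b=31^2·(≡17) mod 31; (30|31)=-1, (17|31)=-1; (−1)^{1·2·15}·(-1)^2·(-1)^1 = -1.
v=17: a=17^0·(≡6), b=17^1·(≡1) mod 17; (6|17)=-1, (1|17)=+1; (−1)^{0·1·8}·(-1)^1·(+1)^0 = -1.
v=3: a=3^-2·(≡2), b=3^-2·(≡2) mod 3; (2|3)=-1, (2|3)=-1; (−1)^{-2·-2·1}·(-1)^-2·(-1)^-2 = +1.
v=2: v_2(a)=-2, v_2(b)=-6; units ≡ 7, 1 (mod 8); ε·ε+αω+βω = 1·0+-2·0+-6·0 ≡ 0  ⇒  (a,b)_2 = +1.
v=7: a=7^1·(≡3), b=7^4·(≡6) mod 7; (3|7)=-1, (6|7)=-1; (−1)^{1·4·3}·(-1)^4·(-1)^1 = -1.
v=5: a=5^2·(≡1), b=5^2·(≡3) mod 5; (1|5)=+1, (3|5)=-1; (−1)^{2·2·2}·(+1)^2·(-1)^2 = +1.
(4991, 17 / ℚ) ramifies at {7, 17, 23, 31}: a division algebra.

[7, 17, 23, 31]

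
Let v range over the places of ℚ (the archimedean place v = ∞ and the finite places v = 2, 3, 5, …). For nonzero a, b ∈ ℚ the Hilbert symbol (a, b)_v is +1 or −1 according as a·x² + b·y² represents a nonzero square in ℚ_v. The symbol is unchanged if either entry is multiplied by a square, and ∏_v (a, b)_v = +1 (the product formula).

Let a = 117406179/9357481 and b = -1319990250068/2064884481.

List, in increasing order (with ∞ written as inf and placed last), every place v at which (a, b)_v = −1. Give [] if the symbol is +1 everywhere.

(a, b) ≡ (11, -1517) mod (ℚ^×)²; places V = {2, 3, 7, 11, 17, 19, 23, 37, 41, 43, ∞}.
(a,b)_2: α=0, β=2; u≡3, v≡3 (mod 8); ε(u)ε(v)=1·1, αω(v)=0·1, βω(u)=2·1; sum ≡ 1  ⇒  -1.
(a,b)_43: α=0, u≡23; β=2, v≡15 (mod 43); (23|43)=+1, (15|43)=+1; sign (−1)^0·+1^2·+1^0 = +1.
(a,b)_11: α=5, u≡3; β=-2, v≡9 (mod 11); (3|11)=+1, (9|11)=+1; sign (−1)^0·+1^-2·+1^5 = +1.
(a,b)_41: α=0, u≡26; β=1, v≡10 (mod 41); (26|41)=-1, (10|41)=+1; sign (−1)^0·-1^1·+1^0 = -1.
(a,b)_23: α=-2, u≡17; β=0, v≡2 (mod 23); (17|23)=-1, (2|23)=+1; sign (−1)^0·-1^0·+1^-2 = +1.
(a,b)_∞: sgn(11)=+, sgn(-1517)=−, so +1.
(a,b)_37: α=0, u≡28; β=1, v≡27 (mod 37); (28|37)=+1, (27|37)=+1; sign (−1)^0·+1^1·+1^0 = +1.
(a,b)_17: α=0, u≡14; β=-2, v≡2 (mod 17); (14|17)=-1, (2|17)=+1; sign (−1)^0·-1^-2·+1^0 = +1.
(a,b)_3: α=6, u≡2; β=-10, v≡1 (mod 3); (2|3)=-1, (1|3)=+1; sign (−1)^0·-1^-10·+1^6 = +1.
(a,b)_7: α=-2, u≡1; β=6, v≡4 (mod 7); (1|7)=+1, (4|7)=+1; sign (−1)^0·+1^6·+1^-2 = +1.
(a,b)_19: α=-2, u≡6; β=0, v≡10 (mod 19); (6|19)=+1, (10|19)=-1; sign (−1)^0·+1^0·-1^-2 = +1.
Ram(11, -1517) = {2, 41}; no ℚ_2-point on the conic.

[2, 41]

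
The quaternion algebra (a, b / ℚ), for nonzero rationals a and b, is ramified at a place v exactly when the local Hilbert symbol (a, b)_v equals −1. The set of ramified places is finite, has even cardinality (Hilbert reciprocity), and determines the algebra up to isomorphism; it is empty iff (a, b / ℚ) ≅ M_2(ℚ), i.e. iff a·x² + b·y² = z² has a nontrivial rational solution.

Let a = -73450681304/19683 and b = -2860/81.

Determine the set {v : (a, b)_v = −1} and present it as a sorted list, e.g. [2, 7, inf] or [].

[2, 3, 5, inf]

Mod squares: a ≡ -1122, b ≡ -715. Check v ∈ {∞, 2, 3, 5, 7, 11, 13, 17}.
v=7: a=7^4·(≡3), b=7^0·(≡6) mod 7; (3|7)=-1, (6|7)=-1; (−1)^{4·0·3}·(-1)^0·(-1)^4 = +1.
v=17: a=17^1·(≡9), b=17^0·(≡1) mod 17; (9|17)=+1, (1|17)=+1; (−1)^{1·0·8}·(+1)^0·(+1)^1 = +1.
v=5: a=5^0·(≡2), b=5^1·(≡3) mod 5; (2|5)=-1, (3|5)=-1; (−1)^{0·1·2}·(-1)^1·(-1)^0 = -1.
v=2: v_2(a)=3, v_2(b)=2; units ≡ 7, 5 (mod 8); ε·ε+αω+βω = 1·0+3·1+2·0 ≡ 1  ⇒  (a,b)_2 = -1.
v=13: a=13^2·(≡3), b=13^1·(≡9) mod 13; (3|13)=+1, (9|13)=+1; (−1)^{2·1·6}·(+1)^1·(+1)^2 = +1.
v=∞: -1122 < 0 and -715 < 0  ⇒  (a,b)_∞ = -1.
v=3: a=3^-9·(≡1), b=3^-4·(≡2) mod 3; (1|3)=+1, (2|3)=-1; (−1)^{-9·-4·1}·(+1)^-4·(-1)^-9 = -1.
v=11: a=11^3·(≡10), b=11^1·(≡1) mod 11; (10|11)=-1, (1|11)=+1; (−1)^{3·1·5}·(-1)^1·(+1)^3 = +1.
|Ram(-1122, -715)| = 4, even; anisotropic at {2, 3, 5, ∞}.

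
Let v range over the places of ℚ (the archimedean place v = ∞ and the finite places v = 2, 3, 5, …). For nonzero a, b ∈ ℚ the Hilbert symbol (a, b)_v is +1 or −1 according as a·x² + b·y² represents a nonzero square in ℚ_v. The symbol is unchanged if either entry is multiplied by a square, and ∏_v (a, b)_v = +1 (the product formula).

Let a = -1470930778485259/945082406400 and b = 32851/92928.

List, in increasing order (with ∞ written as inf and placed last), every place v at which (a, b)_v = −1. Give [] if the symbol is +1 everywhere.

(a, b) ≡ (-546, 273) mod (ℚ^×)²; places V = {2, 3, 5, 7, 11, 13, 19, 37, 41, 43, ∞}.
(a,b)_7: α=3, u≡6; β=1, v≡1 (mod 7); (6|7)=-1, (1|7)=+1; sign (−1)^1·-1^1·+1^3 = +1.
(a,b)_3: α=-1, u≡1; β=-1, v≡1 (mod 3); (1|3)=+1, (1|3)=+1; sign (−1)^1·+1^-1·+1^-1 = -1.
(a,b)_2: α=-9, β=-8; u≡7, v≡1 (mod 8); ε(u)ε(v)=1·0, αω(v)=-9·0, βω(u)=-8·0; sum ≡ 0  ⇒  +1.
(a,b)_43: α=2, u≡13; β=0, v≡17 (mod 43); (13|43)=+1, (17|43)=+1; sign (−1)^0·+1^0·+1^2 = +1.
(a,b)_5: α=-2, u≡1; β=0, v≡2 (mod 5); (1|5)=+1, (2|5)=-1; sign (−1)^0·+1^0·-1^-2 = +1.
(a,b)_11: α=-4, u≡4; β=-2, v≡3 (mod 11); (4|11)=+1, (3|11)=+1; sign (−1)^0·+1^-2·+1^-4 = +1.
(a,b)_∞: sgn(-546)=−, sgn(273)=+, so +1.
(a,b)_19: α=4, u≡9; β=2, v≡4 (mod 19); (9|19)=+1, (4|19)=+1; sign (−1)^0·+1^2·+1^4 = +1.
(a,b)_37: α=2, u≡27; β=0, v≡35 (mod 37); (27|37)=+1, (35|37)=-1; sign (−1)^0·+1^0·-1^2 = +1.
(a,b)_13: α=1, u≡3; β=1, v≡11 (mod 13); (3|13)=+1, (11|13)=-1; sign (−1)^0·+1^1·-1^1 = -1.
(a,b)_41: α=-2, u≡3; β=0, v≡34 (mod 41); (3|41)=-1, (34|41)=-1; sign (−1)^0·-1^0·-1^-2 = +1.
(-546, 273 / ℚ) ramifies at {3, 13}: a division algebra.

[3, 13]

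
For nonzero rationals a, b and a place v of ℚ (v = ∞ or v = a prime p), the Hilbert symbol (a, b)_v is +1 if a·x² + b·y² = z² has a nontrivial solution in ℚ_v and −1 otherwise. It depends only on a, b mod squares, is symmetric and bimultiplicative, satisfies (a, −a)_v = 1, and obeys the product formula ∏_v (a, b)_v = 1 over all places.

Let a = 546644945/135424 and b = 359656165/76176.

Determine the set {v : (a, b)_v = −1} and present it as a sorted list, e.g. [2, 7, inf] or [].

[5, 11]

Mod squares: a ≡ 6545, b ≡ 85. Check v ∈ {∞, 2, 3, 5, 7, 11, 17, 23}.
v=23: a=23^-2·(≡4), b=23^-2·(≡6) mod 23; (4|23)=+1, (6|23)=+1; (−1)^{-2·-2·11}·(+1)^-2·(+1)^-2 = +1.
v=5: a=5^1·(≡1), b=5^1·(≡3) mod 5; (1|5)=+1, (3|5)=-1; (−1)^{1·1·2}·(+1)^1·(-1)^1 = -1.
v=∞: 6545 > 0 and 85 > 0  ⇒  (a,b)_∞ = +1.
v=3: a=3^0·(≡2), b=3^-2·(≡1) mod 3; (2|3)=-1, (1|3)=+1; (−1)^{0·-2·1}·(-1)^-2·(+1)^0 = +1.
v=17: a=17^5·(≡14), b=17^3·(≡14) mod 17; (14|17)=-1, (14|17)=-1; (−1)^{5·3·8}·(-1)^3·(-1)^5 = +1.
v=11: a=11^1·(≡3), b=11^4·(≡2) mod 11; (3|11)=+1, (2|11)=-1; (−1)^{1·4·5}·(+1)^4·(-1)^1 = -1.
v=7: a=7^1·(≡1), b=7^0·(≡4) mod 7; (1|7)=+1, (4|7)=+1; (−1)^{1·0·3}·(+1)^0·(+1)^1 = +1.
v=2: v_2(a)=-8, v_2(b)=-4; units ≡ 1, 5 (mod 8); ε·ε+αω+βω = 0·0+-8·1+-4·0 ≡ 0  ⇒  (a,b)_2 = +1.
Ram(6545, 85) = {5, 11}; no ℚ_5-point on the conic.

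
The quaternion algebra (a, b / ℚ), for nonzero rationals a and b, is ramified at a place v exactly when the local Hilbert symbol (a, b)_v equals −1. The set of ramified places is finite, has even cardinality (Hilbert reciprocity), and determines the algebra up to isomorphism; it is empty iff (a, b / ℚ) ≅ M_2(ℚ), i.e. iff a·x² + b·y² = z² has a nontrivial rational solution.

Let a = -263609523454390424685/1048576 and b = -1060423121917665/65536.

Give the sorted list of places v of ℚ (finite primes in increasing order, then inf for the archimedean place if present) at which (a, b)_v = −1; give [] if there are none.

Mod squares: a ≡ -36685, b ≡ -103385. Check v ∈ {∞, 2, 3, 5, 11, 23, 29, 31}.
v=23: a=23^1·(≡11), b=23^1·(≡3) mod 23; (11|23)=-1, (3|23)=+1; (−1)^{1·1·11}·(-1)^1·(+1)^1 = +1.
v=29: a=29^1·(≡2), b=29^1·(≡3) mod 29; (2|29)=-1, (3|29)=-1; (−1)^{1·1·14}·(-1)^1·(-1)^1 = +1.
v=5: a=5^1·(≡3), b=5^1·(≡2) mod 5; (3|5)=-1, (2|5)=-1; (−1)^{1·1·2}·(-1)^1·(-1)^1 = +1.
v=11: a=11^5·(≡9), b=11^4·(≡9) mod 11; (9|11)=+1, (9|11)=+1; (−1)^{5·4·5}·(+1)^4·(+1)^5 = +1.
v=2: v_2(a)=-20, v_2(b)=-16; units ≡ 3, 7 (mod 8); ε·ε+αω+βω = 1·1+-20·0+-16·1 ≡ 1  ⇒  (a,b)_2 = -1.
v=31: a=31^4·(≡4), b=31^3·(≡6) mod 31; (4|31)=+1, (6|31)=-1; (−1)^{4·3·15}·(+1)^3·(-1)^4 = +1.
v=3: a=3^12·(≡2), b=3^6·(≡1) mod 3; (2|3)=-1, (1|3)=+1; (−1)^{12·6·1}·(-1)^6·(+1)^12 = +1.
v=∞: -36685 < 0 and -103385 < 0  ⇒  (a,b)_∞ = -1.
(-36685, -103385 / ℚ) ramifies at {2, ∞}: a division algebra.

[2, inf]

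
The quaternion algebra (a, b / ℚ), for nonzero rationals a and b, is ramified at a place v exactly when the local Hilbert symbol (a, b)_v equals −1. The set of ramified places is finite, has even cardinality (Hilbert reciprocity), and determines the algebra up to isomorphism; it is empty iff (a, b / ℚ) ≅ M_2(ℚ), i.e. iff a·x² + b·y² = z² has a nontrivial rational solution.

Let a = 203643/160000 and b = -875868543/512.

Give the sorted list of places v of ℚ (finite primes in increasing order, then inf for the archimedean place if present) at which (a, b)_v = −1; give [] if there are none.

Mod squares: a ≡ 187, b ≡ -46. Check v ∈ {∞, 2, 3, 5, 11, 17, 23}.
v=11: a=11^3·(≡2), b=11^4·(≡1) mod 11; (2|11)=-1, (1|11)=+1; (−1)^{3·4·5}·(-1)^4·(+1)^3 = +1.
v=23: a=23^0·(≡2), b=23^1·(≡11) mod 23; (2|23)=+1, (11|23)=-1; (−1)^{0·1·11}·(+1)^1·(-1)^0 = +1.
v=2: v_2(a)=-8, v_2(b)=-9; units ≡ 3, 1 (mod 8); ε·ε+αω+βω = 1·0+-8·0+-9·1 ≡ 1  ⇒  (a,b)_2 = -1.
v=3: a=3^2·(≡1), b=3^2·(≡2) mod 3; (1|3)=+1, (2|3)=-1; (−1)^{2·2·1}·(+1)^2·(-1)^2 = +1.
v=∞: 187 > 0 and -46 < 0  ⇒  (a,b)_∞ = +1.
v=5: a=5^-4·(≡3), b=5^0·(≡1) mod 5; (3|5)=-1, (1|5)=+1; (−1)^{-4·0·2}·(-1)^0·(+1)^-4 = +1.
v=17: a=17^1·(≡10), b=17^2·(≡11) mod 17; (10|17)=-1, (11|17)=-1; (−1)^{1·2·8}·(-1)^2·(-1)^1 = -1.
(187, -46 / ℚ) ramifies at {2, 17}: a division algebra.

[2, 17]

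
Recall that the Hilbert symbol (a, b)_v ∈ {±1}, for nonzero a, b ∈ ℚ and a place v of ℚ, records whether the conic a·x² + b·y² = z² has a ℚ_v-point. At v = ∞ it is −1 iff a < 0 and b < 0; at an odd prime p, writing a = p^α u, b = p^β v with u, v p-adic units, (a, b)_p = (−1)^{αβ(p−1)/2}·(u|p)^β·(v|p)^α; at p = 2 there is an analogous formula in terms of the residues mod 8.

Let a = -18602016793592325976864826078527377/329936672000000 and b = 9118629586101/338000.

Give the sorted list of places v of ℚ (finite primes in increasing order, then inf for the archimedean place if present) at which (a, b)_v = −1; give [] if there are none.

[7, 37]

Mod squares: a ≡ -20706, b ≡ 1915305. Check v ∈ {∞, 2, 3, 5, 7, 13, 17, 19, 29, 37, 41}.
v=37: a=37^2·(≡14), b=37^1·(≡2) mod 37; (14|37)=-1, (2|37)=-1; (−1)^{2·1·18}·(-1)^1·(-1)^2 = -1.
v=3: a=3^5·(≡1), b=3^1·(≡2) mod 3; (1|3)=+1, (2|3)=-1; (−1)^{5·1·1}·(+1)^1·(-1)^5 = +1.
v=13: a=13^-4·(≡9), b=13^-2·(≡2) mod 13; (9|13)=+1, (2|13)=-1; (−1)^{-4·-2·6}·(+1)^-2·(-1)^-4 = +1.
v=5: a=5^-6·(≡1), b=5^-3·(≡4) mod 5; (1|5)=+1, (4|5)=+1; (−1)^{-6·-3·2}·(+1)^-3·(+1)^-6 = +1.
v=41: a=41^4·(≡1), b=41^2·(≡8) mod 41; (1|41)=+1, (8|41)=+1; (−1)^{4·2·20}·(+1)^2·(+1)^4 = +1.
v=2: v_2(a)=-11, v_2(b)=-4; units ≡ 7, 1 (mod 8); ε·ε+αω+βω = 1·0+-11·0+-4·0 ≡ 0  ⇒  (a,b)_2 = +1.
v=29: a=29^3·(≡12), b=29^1·(≡27) mod 29; (12|29)=-1, (27|29)=-1; (−1)^{3·1·14}·(-1)^1·(-1)^3 = +1.
v=7: a=7^11·(≡5), b=7^3·(≡3) mod 7; (5|7)=-1, (3|7)=-1; (−1)^{11·3·3}·(-1)^3·(-1)^11 = -1.
v=17: a=17^7·(≡11), b=17^3·(≡11) mod 17; (11|17)=-1, (11|17)=-1; (−1)^{7·3·8}·(-1)^3·(-1)^7 = +1.
v=∞: -20706 < 0 and 1915305 > 0  ⇒  (a,b)_∞ = +1.
v=19: a=19^-2·(≡7), b=19^0·(≡12) mod 19; (7|19)=+1, (12|19)=-1; (−1)^{-2·0·9}·(+1)^0·(-1)^-2 = +1.
(-20706, 1915305 / ℚ) ramifies at {7, 37}: a division algebra.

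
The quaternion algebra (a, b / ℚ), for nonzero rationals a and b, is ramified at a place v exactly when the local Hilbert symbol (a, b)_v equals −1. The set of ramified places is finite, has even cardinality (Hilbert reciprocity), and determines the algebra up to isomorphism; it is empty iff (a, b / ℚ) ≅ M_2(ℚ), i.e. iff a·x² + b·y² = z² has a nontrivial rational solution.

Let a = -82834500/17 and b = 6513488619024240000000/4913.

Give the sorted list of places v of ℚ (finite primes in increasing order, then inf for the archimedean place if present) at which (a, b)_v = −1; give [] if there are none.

[2, 5, 17, 23]

Mod squares: a ≡ -5865, b ≡ 41055. Check v ∈ {∞, 2, 3, 5, 7, 17, 19, 23}.
v=2: v_2(a)=2, v_2(b)=10; units ≡ 7, 7 (mod 8); ε·ε+αω+βω = 1·1+2·0+10·0 ≡ 1  ⇒  (a,b)_2 = -1.
v=3: a=3^1·(≡1), b=3^5·(≡2) mod 3; (1|3)=+1, (2|3)=-1; (−1)^{1·5·1}·(+1)^5·(-1)^1 = +1.
v=∞: -5865 < 0 and 41055 > 0  ⇒  (a,b)_∞ = +1.
v=23: a=23^1·(≡19), b=23^1·(≡5) mod 23; (19|23)=-1, (5|23)=-1; (−1)^{1·1·11}·(-1)^1·(-1)^1 = -1.
v=7: a=7^4·(≡1), b=7^9·(≡6) mod 7; (1|7)=+1, (6|7)=-1; (−1)^{4·9·3}·(+1)^9·(-1)^4 = +1.
v=5: a=5^3·(≡2), b=5^7·(≡4) mod 5; (2|5)=-1, (4|5)=+1; (−1)^{3·7·2}·(-1)^7·(+1)^3 = -1.
v=19: a=19^0·(≡5), b=19^2·(≡12) mod 19; (5|19)=+1, (12|19)=-1; (−1)^{0·2·9}·(+1)^2·(-1)^0 = +1.
v=17: a=17^-1·(≡6), b=17^-3·(≡9) mod 17; (6|17)=-1, (9|17)=+1; (−1)^{-1·-3·8}·(-1)^-3·(+1)^-1 = -1.
(-5865, 41055 / ℚ) ramifies at {2, 5, 17, 23}: a division algebra.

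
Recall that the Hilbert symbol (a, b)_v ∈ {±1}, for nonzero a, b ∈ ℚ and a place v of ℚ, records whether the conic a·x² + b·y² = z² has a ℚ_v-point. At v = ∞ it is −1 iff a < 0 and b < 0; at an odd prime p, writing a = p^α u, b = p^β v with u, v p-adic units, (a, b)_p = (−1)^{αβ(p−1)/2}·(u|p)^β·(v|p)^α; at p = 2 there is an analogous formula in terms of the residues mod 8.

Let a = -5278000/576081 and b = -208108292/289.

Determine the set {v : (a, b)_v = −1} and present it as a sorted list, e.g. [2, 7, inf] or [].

[5, 13, 19, 29, 41, inf]

(a, b) ≡ (-13195, -1061777) mod (ℚ^×)²; places V = {2, 3, 5, 7, 11, 13, 17, 19, 23, 29, 41, 47, ∞}.
(a,b)_2: α=4, β=2; u≡5, v≡7 (mod 8); ε(u)ε(v)=0·1, αω(v)=4·0, βω(u)=2·1; sum ≡ 0  ⇒  +1.
(a,b)_3: α=-2, u≡2; β=0, v≡1 (mod 3); (2|3)=-1, (1|3)=+1; sign (−1)^0·-1^0·+1^-2 = +1.
(a,b)_11: α=-2, u≡1; β=0, v≡5 (mod 11); (1|11)=+1, (5|11)=+1; sign (−1)^0·+1^0·+1^-2 = +1.
(a,b)_47: α=0, u≡3; β=1, v≡25 (mod 47); (3|47)=+1, (25|47)=+1; sign (−1)^0·+1^1·+1^0 = +1.
(a,b)_7: α=1, u≡6; β=2, v≡1 (mod 7); (6|7)=-1, (1|7)=+1; sign (−1)^0·-1^2·+1^1 = +1.
(a,b)_17: α=0, u≡12; β=-2, v≡13 (mod 17); (12|17)=-1, (13|17)=+1; sign (−1)^0·-1^-2·+1^0 = +1.
(a,b)_∞: sgn(-13195)=−, sgn(-1061777)=−, so -1.
(a,b)_23: α=-2, u≡5; β=0, v≡6 (mod 23); (5|23)=-1, (6|23)=+1; sign (−1)^0·-1^0·+1^-2 = +1.
(a,b)_41: α=0, u≡7; β=1, v≡35 (mod 41); (7|41)=-1, (35|41)=-1; sign (−1)^0·-1^1·-1^0 = -1.
(a,b)_5: α=3, u≡1; β=0, v≡2 (mod 5); (1|5)=+1, (2|5)=-1; sign (−1)^0·+1^0·-1^3 = -1.
(a,b)_29: α=1, u≡28; β=1, v≡11 (mod 29); (28|29)=+1, (11|29)=-1; sign (−1)^0·+1^1·-1^1 = -1.
(a,b)_19: α=0, u≡10; β=1, v≡13 (mod 19); (10|19)=-1, (13|19)=-1; sign (−1)^0·-1^1·-1^0 = -1.
(a,b)_13: α=1, u≡10; β=0, v≡8 (mod 13); (10|13)=+1, (8|13)=-1; sign (−1)^0·+1^0·-1^1 = -1.
(-13195, -1061777 / ℚ) ramifies at {5, 13, 19, 29, 41, ∞}: a division algebra.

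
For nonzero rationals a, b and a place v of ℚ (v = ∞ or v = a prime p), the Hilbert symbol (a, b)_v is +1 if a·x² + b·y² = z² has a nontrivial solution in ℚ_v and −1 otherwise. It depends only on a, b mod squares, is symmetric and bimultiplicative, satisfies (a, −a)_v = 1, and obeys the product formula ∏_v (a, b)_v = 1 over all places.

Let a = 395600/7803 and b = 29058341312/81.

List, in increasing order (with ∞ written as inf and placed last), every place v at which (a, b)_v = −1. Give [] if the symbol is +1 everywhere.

[2, 3, 7, 11, 23, 41]

(a, b) ≡ (2967, 2686607) mod (ℚ^×)²; places V = {2, 3, 5, 7, 11, 13, 17, 23, 37, 41, 43, ∞}.
(a,b)_41: α=0, u≡34; β=1, v≡31 (mod 41); (34|41)=-1, (31|41)=+1; sign (−1)^0·-1^1·+1^0 = -1.
(a,b)_23: α=1, u≡7; β=1, v≡19 (mod 23); (7|23)=-1, (19|23)=-1; sign (−1)^1·-1^1·-1^1 = -1.
(a,b)_37: α=0, u≡1; β=1, v≡8 (mod 37); (1|37)=+1, (8|37)=-1; sign (−1)^0·+1^1·-1^0 = +1.
(a,b)_2: α=4, β=6; u≡7, v≡7 (mod 8); ε(u)ε(v)=1·1, αω(v)=4·0, βω(u)=6·0; sum ≡ 1  ⇒  -1.
(a,b)_5: α=2, u≡3; β=0, v≡2 (mod 5); (3|5)=-1, (2|5)=-1; sign (−1)^0·-1^0·-1^2 = +1.
(a,b)_∞: sgn(2967)=+, sgn(2686607)=+, so +1.
(a,b)_11: α=0, u≡10; β=1, v≡3 (mod 11); (10|11)=-1, (3|11)=+1; sign (−1)^0·-1^1·+1^0 = -1.
(a,b)_13: α=0, u≡12; β=2, v≡4 (mod 13); (12|13)=+1, (4|13)=+1; sign (−1)^0·+1^2·+1^0 = +1.
(a,b)_17: α=-2, u≡1; β=0, v≡5 (mod 17); (1|17)=+1, (5|17)=-1; sign (−1)^0·+1^0·-1^-2 = +1.
(a,b)_3: α=-3, u≡2; β=-4, v≡2 (mod 3); (2|3)=-1, (2|3)=-1; sign (−1)^0·-1^-4·-1^-3 = -1.
(a,b)_7: α=0, u≡6; β=1, v≡3 (mod 7); (6|7)=-1, (3|7)=-1; sign (−1)^0·-1^1·-1^0 = -1.
(a,b)_43: α=1, u≡30; β=0, v≡40 (mod 43); (30|43)=-1, (40|43)=+1; sign (−1)^0·-1^0·+1^1 = +1.
Ram(2967, 2686607) = {2, 3, 7, 11, 23, 41}; no ℚ_2-point on the conic.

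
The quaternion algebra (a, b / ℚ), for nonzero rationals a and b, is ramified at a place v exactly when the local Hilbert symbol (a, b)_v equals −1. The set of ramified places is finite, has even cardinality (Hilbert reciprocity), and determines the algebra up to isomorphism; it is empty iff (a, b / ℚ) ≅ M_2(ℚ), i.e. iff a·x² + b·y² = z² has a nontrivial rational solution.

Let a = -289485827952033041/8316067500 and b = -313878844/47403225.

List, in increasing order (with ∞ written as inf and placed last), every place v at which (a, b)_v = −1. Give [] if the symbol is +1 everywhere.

(a, b) ≡ (-48507, -31) mod (ℚ^×)²; places V = {2, 3, 5, 7, 13, 17, 19, 23, 31, 37, 43, ∞}.
(a,b)_7: α=2, u≡3; β=0, v≡4 (mod 7); (3|7)=-1, (4|7)=+1; sign (−1)^0·-1^0·+1^2 = +1.
(a,b)_13: α=-2, u≡12; β=0, v≡6 (mod 13); (12|13)=+1, (6|13)=-1; sign (−1)^0·+1^0·-1^-2 = +1.
(a,b)_2: α=-2, β=2; u≡5, v≡1 (mod 8); ε(u)ε(v)=0·0, αω(v)=-2·0, βω(u)=2·1; sum ≡ 0  ⇒  +1.
(a,b)_31: α=4, u≡9; β=1, v≡21 (mod 31); (9|31)=+1, (21|31)=-1; sign (−1)^0·+1^1·-1^4 = +1.
(a,b)_43: α=0, u≡41; β=2, v≡33 (mod 43); (41|43)=+1, (33|43)=-1; sign (−1)^0·+1^2·-1^0 = +1.
(a,b)_5: α=-4, u≡3; β=-2, v≡4 (mod 5); (3|5)=-1, (4|5)=+1; sign (−1)^0·-1^-2·+1^-4 = +1.
(a,b)_19: α=1, u≡18; β=0, v≡17 (mod 19); (18|19)=-1, (17|19)=+1; sign (−1)^0·-1^0·+1^1 = +1.
(a,b)_37: α=3, u≡26; β=2, v≡22 (mod 37); (26|37)=+1, (22|37)=-1; sign (−1)^0·+1^2·-1^3 = -1.
(a,b)_3: α=-9, u≡1; β=-8, v≡2 (mod 3); (1|3)=+1, (2|3)=-1; sign (−1)^0·+1^-8·-1^-9 = -1.
(a,b)_∞: sgn(-48507)=−, sgn(-31)=−, so -1.
(a,b)_23: α=1, u≡17; β=0, v≡15 (mod 23); (17|23)=-1, (15|23)=-1; sign (−1)^0·-1^0·-1^1 = -1.
(a,b)_17: α=2, u≡3; β=-2, v≡3 (mod 17); (3|17)=-1, (3|17)=-1; sign (−1)^0·-1^-2·-1^2 = +1.
(-48507, -31 / ℚ) ramifies at {3, 23, 37, ∞}: a division algebra.

[3, 23, 37, inf]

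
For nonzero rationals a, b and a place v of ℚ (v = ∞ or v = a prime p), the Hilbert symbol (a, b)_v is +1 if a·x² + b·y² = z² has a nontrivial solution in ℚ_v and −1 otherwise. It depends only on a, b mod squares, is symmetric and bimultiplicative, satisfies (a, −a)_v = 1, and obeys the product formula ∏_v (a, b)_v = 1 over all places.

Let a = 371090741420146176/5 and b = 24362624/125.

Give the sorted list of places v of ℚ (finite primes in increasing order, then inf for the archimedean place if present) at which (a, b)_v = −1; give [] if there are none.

(a, b) ≡ (2470, 130) mod (ℚ^×)²; places V = {2, 3, 5, 11, 13, 19, ∞}.
(a,b)_2: α=9, β=7; u≡3, v≡1 (mod 8); ε(u)ε(v)=1·0, αω(v)=9·0, βω(u)=7·1; sum ≡ 1  ⇒  -1.
(a,b)_5: α=-1, u≡1; β=-3, v≡4 (mod 5); (1|5)=+1, (4|5)=+1; sign (−1)^0·+1^-3·+1^-1 = +1.
(a,b)_19: α=1, u≡11; β=0, v≡11 (mod 19); (11|19)=+1, (11|19)=+1; sign (−1)^0·+1^0·+1^1 = +1.
(a,b)_∞: sgn(2470)=+, sgn(130)=+, so +1.
(a,b)_3: α=4, u≡1; β=0, v≡1 (mod 3); (1|3)=+1, (1|3)=+1; sign (−1)^0·+1^0·+1^4 = +1.
(a,b)_11: α=8, u≡8; β=4, v≡9 (mod 11); (8|11)=-1, (9|11)=+1; sign (−1)^0·-1^4·+1^8 = +1.
(a,b)_13: α=3, u≡6; β=1, v≡9 (mod 13); (6|13)=-1, (9|13)=+1; sign (−1)^0·-1^1·+1^3 = -1.
|Ram(2470, 130)| = 2, even; anisotropic at {2, 13}.

[2, 13]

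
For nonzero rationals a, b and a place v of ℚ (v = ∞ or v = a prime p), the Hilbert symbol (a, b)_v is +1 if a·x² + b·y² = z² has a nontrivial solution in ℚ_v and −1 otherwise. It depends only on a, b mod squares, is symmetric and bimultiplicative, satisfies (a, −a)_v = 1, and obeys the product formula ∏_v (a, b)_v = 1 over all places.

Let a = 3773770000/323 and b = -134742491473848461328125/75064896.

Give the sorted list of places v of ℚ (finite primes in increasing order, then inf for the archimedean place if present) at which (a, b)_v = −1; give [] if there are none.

Mod squares: a ≡ 721259, b ≡ -29. Check v ∈ {∞, 2, 3, 5, 7, 11, 13, 17, 19, 29}.
v=29: a=29^1·(≡10), b=29^3·(≡16) mod 29; (10|29)=-1, (16|29)=+1; (−1)^{1·3·14}·(-1)^3·(+1)^1 = -1.
v=17: a=17^-1·(≡5), b=17^4·(≡12) mod 17; (5|17)=-1, (12|17)=-1; (−1)^{-1·4·8}·(-1)^4·(-1)^-1 = -1.
v=∞: 721259 > 0 and -29 < 0  ⇒  (a,b)_∞ = +1.
v=5: a=5^4·(≡4), b=5^8·(≡4) mod 5; (4|5)=+1, (4|5)=+1; (−1)^{4·8·2}·(+1)^8·(+1)^4 = +1.
v=7: a=7^1·(≡2), b=7^2·(≡6) mod 7; (2|7)=+1, (6|7)=-1; (−1)^{1·2·3}·(+1)^2·(-1)^1 = -1.
v=3: a=3^0·(≡2), b=3^-2·(≡1) mod 3; (2|3)=-1, (1|3)=+1; (−1)^{0·-2·1}·(-1)^-2·(+1)^0 = +1.
v=13: a=13^2·(≡11), b=13^4·(≡3) mod 13; (11|13)=-1, (3|13)=+1; (−1)^{2·4·6}·(-1)^4·(+1)^2 = +1.
v=19: a=19^-1·(≡3), b=19^-4·(≡1) mod 19; (3|19)=-1, (1|19)=+1; (−1)^{-1·-4·9}·(-1)^-4·(+1)^-1 = +1.
v=11: a=11^1·(≡5), b=11^2·(≡3) mod 11; (5|11)=+1, (3|11)=+1; (−1)^{1·2·5}·(+1)^2·(+1)^1 = +1.
v=2: v_2(a)=4, v_2(b)=-6; units ≡ 3, 3 (mod 8); ε·ε+αω+βω = 1·1+4·1+-6·1 ≡ 1  ⇒  (a,b)_2 = -1.
Ram(721259, -29) = {2, 7, 17, 29}; no ℚ_2-point on the conic.

[2, 7, 17, 29]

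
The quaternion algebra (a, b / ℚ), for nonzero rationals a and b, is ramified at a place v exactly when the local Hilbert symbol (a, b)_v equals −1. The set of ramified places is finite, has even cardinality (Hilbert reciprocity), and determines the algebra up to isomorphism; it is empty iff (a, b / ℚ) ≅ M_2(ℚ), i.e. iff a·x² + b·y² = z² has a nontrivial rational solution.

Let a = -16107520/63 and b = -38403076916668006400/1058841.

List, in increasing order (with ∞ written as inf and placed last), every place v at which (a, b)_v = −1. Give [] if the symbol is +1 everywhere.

Mod squares: a ≡ -910, b ≡ -11. Check v ∈ {∞, 2, 3, 5, 7, 11, 13, 29}.
v=13: a=13^1·(≡5), b=13^2·(≡11) mod 13; (5|13)=-1, (11|13)=-1; (−1)^{1·2·6}·(-1)^2·(-1)^1 = -1.
v=∞: -910 < 0 and -11 < 0  ⇒  (a,b)_∞ = -1.
v=7: a=7^-1·(≡6), b=7^-6·(≡5) mod 7; (6|7)=-1, (5|7)=-1; (−1)^{-1·-6·3}·(-1)^-6·(-1)^-1 = -1.
v=2: v_2(a)=11, v_2(b)=26; units ≡ 1, 5 (mod 8); ε·ε+αω+βω = 0·0+11·1+26·0 ≡ 1  ⇒  (a,b)_2 = -1.
v=3: a=3^-2·(≡2), b=3^-2·(≡1) mod 3; (2|3)=-1, (1|3)=+1; (−1)^{-2·-2·1}·(-1)^-2·(+1)^-2 = +1.
v=29: a=29^0·(≡19), b=29^2·(≡10) mod 29; (19|29)=-1, (10|29)=-1; (−1)^{0·2·14}·(-1)^2·(-1)^0 = +1.
v=11: a=11^2·(≡3), b=11^5·(≡7) mod 11; (3|11)=+1, (7|11)=-1; (−1)^{2·5·5}·(+1)^5·(-1)^2 = +1.
v=5: a=5^1·(≡2), b=5^2·(≡4) mod 5; (2|5)=-1, (4|5)=+1; (−1)^{1·2·2}·(-1)^2·(+1)^1 = +1.
Ram(-910, -11) = {2, 7, 13, ∞}; no ℚ_2-point on the conic.

[2, 7, 13, inf]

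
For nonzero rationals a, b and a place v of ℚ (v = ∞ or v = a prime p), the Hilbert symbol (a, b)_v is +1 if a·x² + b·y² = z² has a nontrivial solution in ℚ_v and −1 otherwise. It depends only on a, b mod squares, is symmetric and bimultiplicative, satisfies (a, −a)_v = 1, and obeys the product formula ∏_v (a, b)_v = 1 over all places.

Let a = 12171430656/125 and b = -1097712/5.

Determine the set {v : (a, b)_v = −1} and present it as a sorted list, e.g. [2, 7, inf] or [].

[5, 7]

(a, b) ≡ (55, -35) mod (ℚ^×)²; places V = {2, 3, 5, 7, 11, ∞}.
(a,b)_11: α=3, u≡3; β=2, v≡5 (mod 11); (3|11)=+1, (5|11)=+1; sign (−1)^0·+1^2·+1^3 = +1.
(a,b)_3: α=6, u≡1; β=4, v≡1 (mod 3); (1|3)=+1, (1|3)=+1; sign (−1)^0·+1^4·+1^6 = +1.
(a,b)_∞: sgn(55)=+, sgn(-35)=−, so +1.
(a,b)_5: α=-3, u≡1; β=-1, v≡3 (mod 5); (1|5)=+1, (3|5)=-1; sign (−1)^0·+1^-1·-1^-3 = -1.
(a,b)_7: α=2, u≡3; β=1, v≡1 (mod 7); (3|7)=-1, (1|7)=+1; sign (−1)^0·-1^1·+1^2 = -1.
(a,b)_2: α=8, β=4; u≡7, v≡5 (mod 8); ε(u)ε(v)=1·0, αω(v)=8·1, βω(u)=4·0; sum ≡ 0  ⇒  +1.
(55, -35 / ℚ) ramifies at {5, 7}: a division algebra.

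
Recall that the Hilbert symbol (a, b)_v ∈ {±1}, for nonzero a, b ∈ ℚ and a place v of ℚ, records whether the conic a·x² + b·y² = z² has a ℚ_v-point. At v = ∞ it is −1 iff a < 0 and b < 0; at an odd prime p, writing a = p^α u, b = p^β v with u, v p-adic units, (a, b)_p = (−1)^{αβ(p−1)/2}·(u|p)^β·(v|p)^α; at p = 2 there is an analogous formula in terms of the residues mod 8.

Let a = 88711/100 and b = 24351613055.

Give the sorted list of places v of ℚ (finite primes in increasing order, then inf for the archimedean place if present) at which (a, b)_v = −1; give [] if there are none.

[2, 7, 11, 23]

Mod squares: a ≡ 88711, b ≡ 939455. Check v ∈ {∞, 2, 5, 7, 11, 19, 23, 29, 31}.
v=2: v_2(a)=-2, v_2(b)=0; units ≡ 7, 7 (mod 8); ε·ε+αω+βω = 1·1+-2·0+0·0 ≡ 1  ⇒  (a,b)_2 = -1.
v=11: a=11^0·(≡7), b=11^1·(≡5) mod 11; (7|11)=-1, (5|11)=+1; (−1)^{0·1·5}·(-1)^1·(+1)^0 = -1.
v=19: a=19^1·(≡18), b=19^1·(≡16) mod 19; (18|19)=-1, (16|19)=+1; (−1)^{1·1·9}·(-1)^1·(+1)^1 = +1.
v=31: a=31^0·(≡25), b=31^1·(≡28) mod 31; (25|31)=+1, (28|31)=+1; (−1)^{0·1·15}·(+1)^1·(+1)^0 = +1.
v=∞: 88711 > 0 and 939455 > 0  ⇒  (a,b)_∞ = +1.
v=23: a=23^1·(≡2), b=23^2·(≡14) mod 23; (2|23)=+1, (14|23)=-1; (−1)^{1·2·11}·(+1)^2·(-1)^1 = -1.
v=5: a=5^-2·(≡4), b=5^1·(≡1) mod 5; (4|5)=+1, (1|5)=+1; (−1)^{-2·1·2}·(+1)^1·(+1)^-2 = +1.
v=29: a=29^1·(≡10), b=29^1·(≡19) mod 29; (10|29)=-1, (19|29)=-1; (−1)^{1·1·14}·(-1)^1·(-1)^1 = +1.
v=7: a=7^1·(≡5), b=7^2·(≡3) mod 7; (5|7)=-1, (3|7)=-1; (−1)^{1·2·3}·(-1)^2·(-1)^1 = -1.
|Ram(88711, 939455)| = 4, even; anisotropic at {2, 7, 11, 23}.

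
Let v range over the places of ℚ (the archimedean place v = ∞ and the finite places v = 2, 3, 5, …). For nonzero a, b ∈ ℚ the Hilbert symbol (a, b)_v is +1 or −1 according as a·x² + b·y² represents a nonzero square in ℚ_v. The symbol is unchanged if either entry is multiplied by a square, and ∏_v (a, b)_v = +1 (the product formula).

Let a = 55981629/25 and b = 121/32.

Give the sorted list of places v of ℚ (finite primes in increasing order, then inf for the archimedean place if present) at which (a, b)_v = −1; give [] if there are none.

(a, b) ≡ (6220181, 2) mod (ℚ^×)²; places V = {2, 3, 5, 11, 17, 29, 31, 37, ∞}.
(a,b)_11: α=1, u≡4; β=2, v≡10 (mod 11); (4|11)=+1, (10|11)=-1; sign (−1)^0·+1^2·-1^1 = -1.
(a,b)_5: α=-2, u≡4; β=0, v≡3 (mod 5); (4|5)=+1, (3|5)=-1; sign (−1)^0·+1^0·-1^-2 = +1.
(a,b)_29: α=1, u≡25; β=0, v≡21 (mod 29); (25|29)=+1, (21|29)=-1; sign (−1)^0·+1^0·-1^1 = -1.
(a,b)_3: α=2, u≡2; β=0, v≡2 (mod 3); (2|3)=-1, (2|3)=-1; sign (−1)^0·-1^0·-1^2 = +1.
(a,b)_31: α=1, u≡18; β=0, v≡28 (mod 31); (18|31)=+1, (28|31)=+1; sign (−1)^0·+1^0·+1^1 = +1.
(a,b)_∞: sgn(6220181)=+, sgn(2)=+, so +1.
(a,b)_37: α=1, u≡2; β=0, v≡35 (mod 37); (2|37)=-1, (35|37)=-1; sign (−1)^0·-1^0·-1^1 = -1.
(a,b)_2: α=0, β=-5; u≡5, v≡1 (mod 8); ε(u)ε(v)=0·0, αω(v)=0·0, βω(u)=-5·1; sum ≡ 1  ⇒  -1.
(a,b)_17: α=1, u≡15; β=0, v≡16 (mod 17); (15|17)=+1, (16|17)=+1; sign (−1)^0·+1^0·+1^1 = +1.
(6220181, 2 / ℚ) ramifies at {2, 11, 29, 37}: a division algebra.

[2, 11, 29, 37]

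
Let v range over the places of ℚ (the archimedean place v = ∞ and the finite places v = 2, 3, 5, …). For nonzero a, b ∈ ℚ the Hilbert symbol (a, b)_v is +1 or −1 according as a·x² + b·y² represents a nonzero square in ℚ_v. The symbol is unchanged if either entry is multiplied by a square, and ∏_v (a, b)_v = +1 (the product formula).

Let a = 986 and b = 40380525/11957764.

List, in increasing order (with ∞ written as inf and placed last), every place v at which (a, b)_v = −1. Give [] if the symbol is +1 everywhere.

(a, b) ≡ (986, 69) mod (ℚ^×)²; places V = {2, 3, 5, 7, 13, 17, 19, 23, 29, ∞}.
(a,b)_7: α=0, u≡6; β=-2, v≡5 (mod 7); (6|7)=-1, (5|7)=-1; sign (−1)^0·-1^-2·-1^0 = +1.
(a,b)_19: α=0, u≡17; β=-2, v≡13 (mod 19); (17|19)=+1, (13|19)=-1; sign (−1)^0·+1^-2·-1^0 = +1.
(a,b)_13: α=0, u≡11; β=-2, v≡12 (mod 13); (11|13)=-1, (12|13)=+1; sign (−1)^0·-1^-2·+1^0 = +1.
(a,b)_5: α=0, u≡1; β=2, v≡4 (mod 5); (1|5)=+1, (4|5)=+1; sign (−1)^0·+1^2·+1^0 = +1.
(a,b)_29: α=1, u≡5; β=0, v≡10 (mod 29); (5|29)=+1, (10|29)=-1; sign (−1)^0·+1^0·-1^1 = -1.
(a,b)_17: α=1, u≡7; β=2, v≡16 (mod 17); (7|17)=-1, (16|17)=+1; sign (−1)^0·-1^2·+1^1 = +1.
(a,b)_2: α=1, β=-2; u≡5, v≡5 (mod 8); ε(u)ε(v)=0·0, αω(v)=1·1, βω(u)=-2·1; sum ≡ 1  ⇒  -1.
(a,b)_23: α=0, u≡20; β=1, v≡6 (mod 23); (20|23)=-1, (6|23)=+1; sign (−1)^0·-1^1·+1^0 = -1.
(a,b)_∞: sgn(986)=+, sgn(69)=+, so +1.
(a,b)_3: α=0, u≡2; β=5, v≡2 (mod 3); (2|3)=-1, (2|3)=-1; sign (−1)^0·-1^5·-1^0 = -1.
Ram(986, 69) = {2, 3, 23, 29}; no ℚ_2-point on the conic.

[2, 3, 23, 29]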